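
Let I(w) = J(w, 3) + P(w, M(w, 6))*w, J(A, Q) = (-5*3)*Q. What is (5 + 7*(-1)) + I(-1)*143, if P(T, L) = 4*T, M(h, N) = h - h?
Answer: -5865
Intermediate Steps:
M(h, N) = 0
J(A, Q) = -15*Q
I(w) = -45 + 4*w² (I(w) = -15*3 + (4*w)*w = -45 + 4*w²)
(5 + 7*(-1)) + I(-1)*143 = (5 + 7*(-1)) + (-45 + 4*(-1)²)*143 = (5 - 7) + (-45 + 4*1)*143 = -2 + (-45 + 4)*143 = -2 - 41*143 = -2 - 5863 = -5865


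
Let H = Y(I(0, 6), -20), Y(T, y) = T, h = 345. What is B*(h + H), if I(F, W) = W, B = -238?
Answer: -83538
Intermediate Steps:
H = 6
B*(h + H) = -238*(345 + 6) = -238*351 = -83538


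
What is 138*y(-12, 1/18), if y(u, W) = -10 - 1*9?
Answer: -2622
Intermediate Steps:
y(u, W) = -19 (y(u, W) = -10 - 9 = -19)
138*y(-12, 1/18) = 138*(-19) = -2622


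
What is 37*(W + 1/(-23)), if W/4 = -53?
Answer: -180449/23 ≈ -7845.6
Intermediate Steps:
W = -212 (W = 4*(-53) = -212)
37*(W + 1/(-23)) = 37*(-212 + 1/(-23)) = 37*(-212 - 1/23) = 37*(-4877/23) = -180449/23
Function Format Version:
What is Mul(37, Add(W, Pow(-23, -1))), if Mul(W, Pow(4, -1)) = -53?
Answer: Rational(-180449, 23) ≈ -7845.6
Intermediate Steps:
W = -212 (W = Mul(4, -53) = -212)
Mul(37, Add(W, Pow(-23, -1))) = Mul(37, Add(-212, Pow(-23, -1))) = Mul(37, Add(-212, Rational(-1, 23))) = Mul(37, Rational(-4877, 23)) = Rational(-180449, 23)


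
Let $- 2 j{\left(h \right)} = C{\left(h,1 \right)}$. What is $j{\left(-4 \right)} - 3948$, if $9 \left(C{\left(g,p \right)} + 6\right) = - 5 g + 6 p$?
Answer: $- \frac{35518}{9} \approx -3946.4$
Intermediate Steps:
$C{\left(g,p \right)} = -6 - \frac{5 g}{9} + \frac{2 p}{3}$ ($C{\left(g,p \right)} = -6 + \frac{- 5 g + 6 p}{9} = -6 - \left(- \frac{2 p}{3} + \frac{5 g}{9}\right) = -6 - \frac{5 g}{9} + \frac{2 p}{3}$)
$j{\left(h \right)} = \frac{8}{3} + \frac{5 h}{18}$ ($j{\left(h \right)} = - \frac{-6 - \frac{5 h}{9} + \frac{2}{3} \cdot 1}{2} = - \frac{-6 - \frac{5 h}{9} + \frac{2}{3}}{2} = - \frac{- \frac{16}{3} - \frac{5 h}{9}}{2} = \frac{8}{3} + \frac{5 h}{18}$)
$j{\left(-4 \right)} - 3948 = \left(\frac{8}{3} + \frac{5}{18} \left(-4\right)\right) - 3948 = \left(\frac{8}{3} - \frac{10}{9}\right) - 3948 = \frac{14}{9} - 3948 = - \frac{35518}{9}$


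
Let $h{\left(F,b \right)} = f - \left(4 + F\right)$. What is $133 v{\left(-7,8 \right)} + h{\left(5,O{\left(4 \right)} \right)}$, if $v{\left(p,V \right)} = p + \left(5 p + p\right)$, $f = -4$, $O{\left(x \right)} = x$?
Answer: $-6530$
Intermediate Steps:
$h{\left(F,b \right)} = -8 - F$ ($h{\left(F,b \right)} = -4 - \left(4 + F\right) = -8 - F$)
$v{\left(p,V \right)} = 7 p$ ($v{\left(p,V \right)} = p + 6 p = 7 p$)
$133 v{\left(-7,8 \right)} + h{\left(5,O{\left(4 \right)} \right)} = 133 \cdot 7 \left(-7\right) - 13 = 133 \left(-49\right) - 13 = -6517 - 13 = -6530$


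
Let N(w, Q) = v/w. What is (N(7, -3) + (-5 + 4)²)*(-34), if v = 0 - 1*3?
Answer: -136/7 ≈ -19.429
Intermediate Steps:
v = -3 (v = 0 - 3 = -3)
N(w, Q) = -3/w
(N(7, -3) + (-5 + 4)²)*(-34) = (-3/7 + (-5 + 4)²)*(-34) = (-3*⅐ + (-1)²)*(-34) = (-3/7 + 1)*(-34) = (4/7)*(-34) = -136/7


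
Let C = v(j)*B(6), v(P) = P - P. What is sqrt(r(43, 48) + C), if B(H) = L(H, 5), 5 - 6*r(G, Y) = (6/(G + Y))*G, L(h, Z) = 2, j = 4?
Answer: sqrt(107562)/546 ≈ 0.60067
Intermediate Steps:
r(G, Y) = 5/6 - G/(G + Y) (r(G, Y) = 5/6 - 6/(G + Y)*G/6 = 5/6 - G/(G + Y))
v(P) = 0
B(H) = 2
C = 0 (C = 0*2 = 0)
sqrt(r(43, 48) + C) = sqrt((-1*43 + 5*48)/(6*(43 + 48)) + 0) = sqrt((1/6)*(-43 + 240)/91 + 0) = sqrt((1/6)*(1/91)*197 + 0) = sqrt(197/546 + 0) = sqrt(197/546) = sqrt(107562)/546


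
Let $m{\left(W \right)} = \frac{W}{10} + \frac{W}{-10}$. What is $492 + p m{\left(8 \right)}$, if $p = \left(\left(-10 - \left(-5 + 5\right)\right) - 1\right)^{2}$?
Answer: $492$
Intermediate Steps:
$m{\left(W \right)} = 0$ ($m{\left(W \right)} = W \frac{1}{10} + W \left(- \frac{1}{10}\right) = \frac{W}{10} - \frac{W}{10} = 0$)
$p = 121$ ($p = \left(\left(-10 - 0\right) - 1\right)^{2} = \left(\left(-10 + 0\right) - 1\right)^{2} = \left(-10 - 1\right)^{2} = \left(-11\right)^{2} = 121$)
$492 + p m{\left(8 \right)} = 492 + 121 \cdot 0 = 492 + 0 = 492$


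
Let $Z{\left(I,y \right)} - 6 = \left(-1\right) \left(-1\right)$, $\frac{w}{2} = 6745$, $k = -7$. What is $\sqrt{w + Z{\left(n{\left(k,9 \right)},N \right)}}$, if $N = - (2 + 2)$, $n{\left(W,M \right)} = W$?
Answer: $\sqrt{13497} \approx 116.18$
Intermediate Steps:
$N = -4$ ($N = \left(-1\right) 4 = -4$)
$w = 13490$ ($w = 2 \cdot 6745 = 13490$)
$Z{\left(I,y \right)} = 7$ ($Z{\left(I,y \right)} = 6 - -1 = 6 + 1 = 7$)
$\sqrt{w + Z{\left(n{\left(k,9 \right)},N \right)}} = \sqrt{13490 + 7} = \sqrt{13497}$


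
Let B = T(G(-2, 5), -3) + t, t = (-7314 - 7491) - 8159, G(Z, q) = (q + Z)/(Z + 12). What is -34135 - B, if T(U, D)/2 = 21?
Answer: -11213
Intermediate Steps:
G(Z, q) = (Z + q)/(12 + Z)
T(U, D) = 42 (T(U, D) = 2*21 = 42)
t = -22964 (t = -14805 - 8159 = -22964)
B = -22922 (B = 42 - 22964 = -22922)
-34135 - B = -34135 - 1*(-22922) = -34135 + 22922 = -11213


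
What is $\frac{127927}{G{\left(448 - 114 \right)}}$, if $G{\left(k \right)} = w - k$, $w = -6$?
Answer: $- \frac{127927}{340} \approx -376.26$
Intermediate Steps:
$G{\left(k \right)} = -6 - k$
$\frac{127927}{G{\left(448 - 114 \right)}} = \frac{127927}{-6 - \left(448 - 114\right)} = \frac{127927}{-6 - 334} = \frac{127927}{-340} = 127927 \left(- \frac{1}{340}\right) = - \frac{127927}{340}$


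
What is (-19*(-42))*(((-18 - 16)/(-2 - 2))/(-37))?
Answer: -6783/37 ≈ -183.32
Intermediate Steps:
(-19*(-42))*(((-18 - 16)/(-2 - 2))/(-37)) = 798*(-34/(-4)*(-1/37)) = 798*(-34*(-¼)*(-1/37)) = 798*((17/2)*(-1/37)) = 798*(-17/74) = -6783/37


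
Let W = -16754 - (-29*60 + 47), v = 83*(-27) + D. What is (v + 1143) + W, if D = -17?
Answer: -16176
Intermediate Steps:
v = -2258 (v = 83*(-27) - 17 = -2241 - 17 = -2258)
W = -15061 (W = -16754 - (-1740 + 47) = -16754 - 1*(-1693) = -16754 + 1693 = -15061)
(v + 1143) + W = (-2258 + 1143) - 15061 = -1115 - 15061 = -16176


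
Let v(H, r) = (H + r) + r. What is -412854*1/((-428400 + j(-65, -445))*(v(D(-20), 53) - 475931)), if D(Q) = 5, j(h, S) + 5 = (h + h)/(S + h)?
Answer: -10527777/5198010418220 ≈ -2.0253e-6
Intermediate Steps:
j(h, S) = -5 + 2*h/(S + h) (j(h, S) = -5 + (h + h)/(S + h) = -5 + (2*h)/(S + h) = -5 + 2*h/(S + h))
v(H, r) = H + 2*r
-412854*1/((-428400 + j(-65, -445))*(v(D(-20), 53) - 475931)) = -412854*1/((-428400 + (-5*(-445) - 3*(-65))/(-445 - 65))*((5 + 2*53) - 475931)) = -412854*1/((-428400 + (2225 + 195)/(-510))*((5 + 106) - 475931)) = -412854*1/((-428400 - 1/510*2420)*(111 - 475931)) = -412854*(-1/(475820*(-428400 - 242/51))) = -412854/((-21848642/51*(-475820))) = -412854/10396020836440/51 = -412854*51/10396020836440 = -10527777/5198010418220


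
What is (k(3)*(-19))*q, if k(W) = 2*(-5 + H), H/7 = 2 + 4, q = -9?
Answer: 12654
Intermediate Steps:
H = 42 (H = 7*(2 + 4) = 7*6 = 42)
k(W) = 74 (k(W) = 2*(-5 + 42) = 2*37 = 74)
(k(3)*(-19))*q = (74*(-19))*(-9) = -1406*(-9) = 12654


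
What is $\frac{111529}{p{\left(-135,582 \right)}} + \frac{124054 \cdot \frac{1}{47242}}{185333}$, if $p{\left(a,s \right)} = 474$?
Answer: $\frac{6180331615105}{26266504758} \approx 235.29$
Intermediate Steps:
$\frac{111529}{p{\left(-135,582 \right)}} + \frac{124054 \cdot \frac{1}{47242}}{185333} = \frac{111529}{474} + \frac{124054 \cdot \frac{1}{47242}}{185333} = 111529 \cdot \frac{1}{474} + 124054 \cdot \frac{1}{47242} \cdot \frac{1}{185333} = \frac{111529}{474} + \frac{62027}{23621} \cdot \frac{1}{185333} = \frac{111529}{474} + \frac{62027}{4377750793} = \frac{6180331615105}{26266504758}$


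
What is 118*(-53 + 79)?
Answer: 3068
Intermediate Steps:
118*(-53 + 79) = 118*26 = 3068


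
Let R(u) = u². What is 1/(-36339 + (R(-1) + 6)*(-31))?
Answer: -1/36556 ≈ -2.7355e-5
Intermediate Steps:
1/(-36339 + (R(-1) + 6)*(-31)) = 1/(-36339 + ((-1)² + 6)*(-31)) = 1/(-36339 + (1 + 6)*(-31)) = 1/(-36339 + 7*(-31)) = 1/(-36339 - 217) = 1/(-36556) = -1/36556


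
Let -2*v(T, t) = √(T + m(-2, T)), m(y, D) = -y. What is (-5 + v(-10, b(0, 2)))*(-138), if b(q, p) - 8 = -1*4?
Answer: 690 + 138*I*√2 ≈ 690.0 + 195.16*I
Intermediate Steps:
b(q, p) = 4 (b(q, p) = 8 - 1*4 = 8 - 4 = 4)
v(T, t) = -√(2 + T)/2 (v(T, t) = -√(T - 1*(-2))/2 = -√(T + 2)/2 = -√(2 + T)/2)
(-5 + v(-10, b(0, 2)))*(-138) = (-5 - √(2 - 10)/2)*(-138) = (-5 - I*√2)*(-138) = 690 + 138*I*√2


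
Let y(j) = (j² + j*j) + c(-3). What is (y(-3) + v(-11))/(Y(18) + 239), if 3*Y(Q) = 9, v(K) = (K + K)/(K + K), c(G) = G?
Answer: 8/121 ≈ 0.066116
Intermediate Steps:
v(K) = 1 (v(K) = (2*K)/((2*K)) = (2*K)*(1/(2*K)) = 1)
Y(Q) = 3 (Y(Q) = (⅓)*9 = 3)
y(j) = -3 + 2*j² (y(j) = (j² + j*j) - 3 = (j² + j²) - 3 = 2*j² - 3 = -3 + 2*j²)
(y(-3) + v(-11))/(Y(18) + 239) = ((-3 + 2*(-3)²) + 1)/(3 + 239) = ((-3 + 2*9) + 1)/242 = ((-3 + 18) + 1)*(1/242) = (15 + 1)*(1/242) = 16*(1/242) = 8/121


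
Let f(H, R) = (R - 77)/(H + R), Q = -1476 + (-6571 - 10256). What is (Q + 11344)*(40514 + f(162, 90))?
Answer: -71048195819/252 ≈ -2.8194e+8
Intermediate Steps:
Q = -18303 (Q = -1476 - 16827 = -18303)
f(H, R) = (-77 + R)/(H + R)
(Q + 11344)*(40514 + f(162, 90)) = (-18303 + 11344)*(40514 + (-77 + 90)/(162 + 90)) = -6959*(40514 + 13/252) = -6959*10209541/252 = -71048195819/252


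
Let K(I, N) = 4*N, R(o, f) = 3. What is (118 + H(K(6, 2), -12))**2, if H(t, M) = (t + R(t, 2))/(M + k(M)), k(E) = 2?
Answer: 1366561/100 ≈ 13666.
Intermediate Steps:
H(t, M) = (3 + t)/(2 + M) (H(t, M) = (t + 3)/(M + 2) = (3 + t)/(2 + M))
(118 + H(K(6, 2), -12))**2 = (118 + (3 + 4*2)/(2 - 12))**2 = (118 + (3 + 8)/(-10))**2 = (118 - 1/10*11)**2 = (118 - 11/10)**2 = (1169/10)**2 = 1366561/100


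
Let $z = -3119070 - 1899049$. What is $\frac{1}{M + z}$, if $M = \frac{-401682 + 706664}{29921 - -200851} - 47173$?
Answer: $- \frac{115386}{584463630221} \approx -1.9742 \cdot 10^{-7}$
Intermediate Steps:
$z = -5018119$
$M = - \frac{5442951287}{115386}$ ($M = \frac{304982}{29921 + 200851} - 47173 = \frac{304982}{230772} - 47173 = 304982 \cdot \frac{1}{230772} - 47173 = \frac{152491}{115386} - 47173 = - \frac{5442951287}{115386} \approx -47172.0$)
$\frac{1}{M + z} = \frac{1}{- \frac{5442951287}{115386} - 5018119} = \frac{1}{- \frac{584463630221}{115386}} = - \frac{115386}{584463630221}$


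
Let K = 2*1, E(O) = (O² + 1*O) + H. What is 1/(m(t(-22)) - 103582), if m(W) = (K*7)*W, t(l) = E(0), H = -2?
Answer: -1/103610 ≈ -9.6516e-6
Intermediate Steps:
E(O) = -2 + O + O² (E(O) = (O² + 1*O) - 2 = (O² + O) - 2 = (O + O²) - 2 = -2 + O + O²)
t(l) = -2 (t(l) = -2 + 0 + 0² = -2 + 0 + 0 = -2)
K = 2
m(W) = 14*W (m(W) = (2*7)*W = 14*W)
1/(m(t(-22)) - 103582) = 1/(14*(-2) - 103582) = 1/(-28 - 103582) = 1/(-103610) = -1/103610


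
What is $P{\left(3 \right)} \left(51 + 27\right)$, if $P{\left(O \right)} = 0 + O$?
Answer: $234$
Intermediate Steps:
$P{\left(O \right)} = O$
$P{\left(3 \right)} \left(51 + 27\right) = 3 \left(51 + 27\right) = 3 \cdot 78 = 234$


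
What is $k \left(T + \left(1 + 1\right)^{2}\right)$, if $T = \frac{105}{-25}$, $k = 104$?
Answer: $- \frac{104}{5} \approx -20.8$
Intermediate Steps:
$T = - \frac{21}{5}$ ($T = 105 \left(- \frac{1}{25}\right) = - \frac{21}{5} \approx -4.2$)
$k \left(T + \left(1 + 1\right)^{2}\right) = 104 \left(- \frac{21}{5} + \left(1 + 1\right)^{2}\right) = 104 \left(- \frac{21}{5} + 2^{2}\right) = 104 \left(- \frac{21}{5} + 4\right) = 104 \left(- \frac{1}{5}\right) = - \frac{104}{5}$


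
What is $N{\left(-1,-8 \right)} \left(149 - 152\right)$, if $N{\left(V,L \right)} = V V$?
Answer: $-3$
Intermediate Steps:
$N{\left(V,L \right)} = V^{2}$
$N{\left(-1,-8 \right)} \left(149 - 152\right) = \left(-1\right)^{2} \left(149 - 152\right) = 1 \left(-3\right) = -3$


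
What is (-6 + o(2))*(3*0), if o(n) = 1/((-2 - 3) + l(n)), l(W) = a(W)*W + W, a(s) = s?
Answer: 0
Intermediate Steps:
l(W) = W + W² (l(W) = W*W + W = W² + W = W + W²)
o(n) = 1/(-5 + n*(1 + n)) (o(n) = 1/((-2 - 3) + n*(1 + n)) = 1/(-5 + n*(1 + n)))
(-6 + o(2))*(3*0) = (-6 + 1/(-5 + 2*(1 + 2)))*(3*0) = (-6 + 1/(-5 + 2*3))*0 = (-6 + 1/(-5 + 6))*0 = (-6 + 1/1)*0 = (-6 + 1)*0 = -5*0 = 0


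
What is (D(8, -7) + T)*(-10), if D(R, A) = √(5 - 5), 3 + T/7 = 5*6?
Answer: -1890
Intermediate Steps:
T = 189 (T = -21 + 7*(5*6) = -21 + 7*30 = -21 + 210 = 189)
D(R, A) = 0 (D(R, A) = √0 = 0)
(D(8, -7) + T)*(-10) = (0 + 189)*(-10) = 189*(-10) = -1890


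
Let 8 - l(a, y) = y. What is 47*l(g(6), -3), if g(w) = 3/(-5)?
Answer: 517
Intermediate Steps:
g(w) = -3/5 (g(w) = 3*(-1/5) = -3/5)
l(a, y) = 8 - y
47*l(g(6), -3) = 47*(8 - 1*(-3)) = 47*(8 + 3) = 47*11 = 517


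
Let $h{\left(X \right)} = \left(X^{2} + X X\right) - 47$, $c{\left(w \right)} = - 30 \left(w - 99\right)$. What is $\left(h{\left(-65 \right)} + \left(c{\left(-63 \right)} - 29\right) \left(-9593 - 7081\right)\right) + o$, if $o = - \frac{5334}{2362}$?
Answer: $- \frac{95122101738}{1181} \approx -8.0544 \cdot 10^{7}$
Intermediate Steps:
$c{\left(w \right)} = 2970 - 30 w$ ($c{\left(w \right)} = - 30 \left(-99 + w\right) = 2970 - 30 w$)
$o = - \frac{2667}{1181}$ ($o = \left(-5334\right) \frac{1}{2362} = - \frac{2667}{1181} \approx -2.2583$)
$h{\left(X \right)} = -47 + 2 X^{2}$ ($h{\left(X \right)} = \left(X^{2} + X^{2}\right) - 47 = 2 X^{2} - 47 = -47 + 2 X^{2}$)
$\left(h{\left(-65 \right)} + \left(c{\left(-63 \right)} - 29\right) \left(-9593 - 7081\right)\right) + o = \left(\left(-47 + 2 \left(-65\right)^{2}\right) + \left(\left(2970 - -1890\right) - 29\right) \left(-9593 - 7081\right)\right) - \frac{2667}{1181} = \left(\left(-47 + 2 \cdot 4225\right) + \left(\left(2970 + 1890\right) - 29\right) \left(-16674\right)\right) - \frac{2667}{1181} = \left(\left(-47 + 8450\right) + \left(4860 - 29\right) \left(-16674\right)\right) - \frac{2667}{1181} = \left(8403 + 4831 \left(-16674\right)\right) - \frac{2667}{1181} = \left(8403 - 80552094\right) - \frac{2667}{1181} = -80543691 - \frac{2667}{1181} = - \frac{95122101738}{1181}$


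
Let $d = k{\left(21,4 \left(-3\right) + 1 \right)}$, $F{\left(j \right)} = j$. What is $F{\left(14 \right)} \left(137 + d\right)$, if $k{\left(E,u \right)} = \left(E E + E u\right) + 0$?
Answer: $4858$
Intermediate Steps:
$k{\left(E,u \right)} = E^{2} + E u$ ($k{\left(E,u \right)} = \left(E^{2} + E u\right) + 0 = E^{2} + E u$)
$d = 210$ ($d = 21 \left(21 + \left(4 \left(-3\right) + 1\right)\right) = 21 \left(21 + \left(-12 + 1\right)\right) = 21 \left(21 - 11\right) = 21 \cdot 10 = 210$)
$F{\left(14 \right)} \left(137 + d\right) = 14 \left(137 + 210\right) = 14 \cdot 347 = 4858$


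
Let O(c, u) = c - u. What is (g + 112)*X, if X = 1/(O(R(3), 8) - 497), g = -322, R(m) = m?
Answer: 105/251 ≈ 0.41833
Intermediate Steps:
X = -1/502 (X = 1/((3 - 1*8) - 497) = 1/((3 - 8) - 497) = 1/(-5 - 497) = 1/(-502) = -1/502 ≈ -0.0019920)
(g + 112)*X = (-322 + 112)*(-1/502) = -210*(-1/502) = 105/251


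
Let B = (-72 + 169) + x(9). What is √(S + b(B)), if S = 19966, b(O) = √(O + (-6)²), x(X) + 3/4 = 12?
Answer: √(79864 + 2*√577)/2 ≈ 141.34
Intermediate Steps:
x(X) = 45/4 (x(X) = -¾ + 12 = 45/4)
B = 433/4 (B = (-72 + 169) + 45/4 = 97 + 45/4 = 433/4 ≈ 108.25)
b(O) = √(36 + O) (b(O) = √(O + 36) = √(36 + O))
√(S + b(B)) = √(19966 + √(36 + 433/4)) = √(19966 + √(577/4)) = √(19966 + √577/2)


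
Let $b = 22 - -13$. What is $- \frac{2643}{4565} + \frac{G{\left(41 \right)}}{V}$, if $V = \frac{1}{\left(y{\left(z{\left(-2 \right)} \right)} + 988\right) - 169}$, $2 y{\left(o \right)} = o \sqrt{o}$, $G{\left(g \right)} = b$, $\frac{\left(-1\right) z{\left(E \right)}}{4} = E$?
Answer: $\frac{130853082}{4565} + 280 \sqrt{2} \approx 29060.0$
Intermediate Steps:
$b = 35$ ($b = 22 + 13 = 35$)
$z{\left(E \right)} = - 4 E$
$G{\left(g \right)} = 35$
$y{\left(o \right)} = \frac{o^{\frac{3}{2}}}{2}$ ($y{\left(o \right)} = \frac{o \sqrt{o}}{2} = \frac{o^{\frac{3}{2}}}{2}$)
$V = \frac{1}{819 + 8 \sqrt{2}}$ ($V = \frac{1}{\left(\frac{\left(\left(-4\right) \left(-2\right)\right)^{\frac{3}{2}}}{2} + 988\right) - 169} = \frac{1}{\left(\frac{8^{\frac{3}{2}}}{2} + 988\right) - 169} = \frac{1}{\left(\frac{16 \sqrt{2}}{2} + 988\right) - 169} = \frac{1}{\left(8 \sqrt{2} + 988\right) - 169} = \frac{1}{\left(988 + 8 \sqrt{2}\right) - 169} = \frac{1}{819 + 8 \sqrt{2}} \approx 0.0012044$)
$- \frac{2643}{4565} + \frac{G{\left(41 \right)}}{V} = - \frac{2643}{4565} + \frac{35}{\frac{819}{670633} - \frac{8 \sqrt{2}}{670633}}$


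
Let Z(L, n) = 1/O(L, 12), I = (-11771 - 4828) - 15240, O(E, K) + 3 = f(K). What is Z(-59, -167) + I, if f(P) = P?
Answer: -286550/9 ≈ -31839.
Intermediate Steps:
O(E, K) = -3 + K
I = -31839 (I = -16599 - 15240 = -31839)
Z(L, n) = ⅑ (Z(L, n) = 1/(-3 + 12) = 1/9 = ⅑)
Z(-59, -167) + I = ⅑ - 31839 = -286550/9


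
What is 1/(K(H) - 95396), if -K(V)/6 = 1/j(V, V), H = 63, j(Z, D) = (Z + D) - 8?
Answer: -59/5628367 ≈ -1.0483e-5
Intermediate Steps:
j(Z, D) = -8 + D + Z (j(Z, D) = (D + Z) - 8 = -8 + D + Z)
K(V) = -6/(-8 + 2*V) (K(V) = -6/(-8 + V + V) = -6/(-8 + 2*V))
1/(K(H) - 95396) = 1/(-3/(-4 + 63) - 95396) = 1/(-3/59 - 95396) = 1/(-5628367/59) = -59/5628367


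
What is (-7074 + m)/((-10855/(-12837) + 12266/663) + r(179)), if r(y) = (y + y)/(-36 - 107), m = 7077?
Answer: 8510931/47782807 ≈ 0.17812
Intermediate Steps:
r(y) = -2*y/143 (r(y) = (2*y)/(-143) = (2*y)*(-1/143) = -2*y/143)
(-7074 + m)/((-10855/(-12837) + 12266/663) + r(179)) = (-7074 + 7077)/((-10855/(-12837) + 12266/663) - 2/143*179) = 3/((-10855*(-1/12837) + 12266*(1/663)) - 358/143) = 3/((10855/12837 + 12266/663) - 358/143) = 3/(54885169/2836977 - 358/143) = 3/(47782807/2836977) = 3*(2836977/47782807) = 8510931/47782807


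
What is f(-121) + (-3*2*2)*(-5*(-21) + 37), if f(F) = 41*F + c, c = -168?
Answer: -6833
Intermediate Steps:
f(F) = -168 + 41*F (f(F) = 41*F - 168 = -168 + 41*F)
f(-121) + (-3*2*2)*(-5*(-21) + 37) = (-168 + 41*(-121)) + (-3*2*2)*(-5*(-21) + 37) = (-168 - 4961) + (-6*2)*(105 + 37) = -5129 - 12*142 = -5129 - 1704 = -6833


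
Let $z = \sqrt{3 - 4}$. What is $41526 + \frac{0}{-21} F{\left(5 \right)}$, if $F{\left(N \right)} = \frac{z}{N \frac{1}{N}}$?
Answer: $41526$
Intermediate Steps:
$z = i$ ($z = \sqrt{-1} = i \approx 1.0 i$)
$F{\left(N \right)} = i$ ($F{\left(N \right)} = \frac{i}{N \frac{1}{N}} = \frac{i}{1} = i 1 = i$)
$41526 + \frac{0}{-21} F{\left(5 \right)} = 41526 + \frac{0}{-21} i = 41526 + 0 \left(- \frac{1}{21}\right) i = 41526 + 0 i = 41526 + 0 = 41526$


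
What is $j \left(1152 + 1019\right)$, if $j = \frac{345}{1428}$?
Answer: $\frac{249665}{476} \approx 524.51$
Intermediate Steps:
$j = \frac{115}{476}$ ($j = 345 \cdot \frac{1}{1428} = \frac{115}{476} \approx 0.2416$)
$j \left(1152 + 1019\right) = \frac{115 \left(1152 + 1019\right)}{476} = \frac{115}{476} \cdot 2171 = \frac{249665}{476}$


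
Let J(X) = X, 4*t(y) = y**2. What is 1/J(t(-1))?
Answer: 4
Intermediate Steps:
t(y) = y**2/4
1/J(t(-1)) = 1/((1/4)*(-1)**2) = 1/((1/4)*1) = 1/(1/4) = 4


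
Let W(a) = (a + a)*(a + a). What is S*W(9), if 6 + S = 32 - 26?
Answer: 0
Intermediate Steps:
W(a) = 4*a² (W(a) = (2*a)*(2*a) = 4*a²)
S = 0 (S = -6 + (32 - 26) = -6 + 6 = 0)
S*W(9) = 0*(4*9²) = 0*(4*81) = 0*324 = 0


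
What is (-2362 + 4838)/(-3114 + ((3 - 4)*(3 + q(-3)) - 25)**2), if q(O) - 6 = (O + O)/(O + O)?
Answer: -2476/1889 ≈ -1.3107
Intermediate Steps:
q(O) = 7 (q(O) = 6 + (O + O)/(O + O) = 6 + (2*O)/((2*O)) = 6 + (2*O)*(1/(2*O)) = 6 + 1 = 7)
(-2362 + 4838)/(-3114 + ((3 - 4)*(3 + q(-3)) - 25)**2) = (-2362 + 4838)/(-3114 + ((3 - 4)*(3 + 7) - 25)**2) = 2476/(-3114 + (-1*10 - 25)**2) = 2476/(-3114 + (-10 - 25)**2) = 2476/(-3114 + (-35)**2) = 2476/(-3114 + 1225) = 2476/(-1889) = 2476*(-1/1889) = -2476/1889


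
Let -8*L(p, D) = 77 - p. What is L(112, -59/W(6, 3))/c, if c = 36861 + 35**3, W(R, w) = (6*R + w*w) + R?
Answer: 35/637888 ≈ 5.4869e-5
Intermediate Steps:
W(R, w) = w**2 + 7*R (W(R, w) = (6*R + w**2) + R = (w**2 + 6*R) + R = w**2 + 7*R)
L(p, D) = -77/8 + p/8 (L(p, D) = -(77 - p)/8 = -77/8 + p/8)
c = 79736 (c = 36861 + 42875 = 79736)
L(112, -59/W(6, 3))/c = (-77/8 + (1/8)*112)/79736 = (-77/8 + 14)*(1/79736) = (35/8)*(1/79736) = 35/637888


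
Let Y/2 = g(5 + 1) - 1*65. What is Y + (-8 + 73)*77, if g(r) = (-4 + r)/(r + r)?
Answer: 14626/3 ≈ 4875.3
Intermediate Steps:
g(r) = (-4 + r)/(2*r) (g(r) = (-4 + r)/((2*r)) = (-4 + r)*(1/(2*r)) = (-4 + r)/(2*r))
Y = -389/3 (Y = 2*((-4 + (5 + 1))/(2*(5 + 1)) - 1*65) = 2*((½)*(-4 + 6)/6 - 65) = 2*((½)*(⅙)*2 - 65) = 2*(⅙ - 65) = 2*(-389/6) = -389/3 ≈ -129.67)
Y + (-8 + 73)*77 = -389/3 + (-8 + 73)*77 = -389/3 + 65*77 = -389/3 + 5005 = 14626/3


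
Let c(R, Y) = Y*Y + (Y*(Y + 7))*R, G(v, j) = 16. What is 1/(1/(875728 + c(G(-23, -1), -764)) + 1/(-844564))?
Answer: -2261951843872/2467107 ≈ -9.1684e+5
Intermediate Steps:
c(R, Y) = Y**2 + R*Y*(7 + Y) (c(R, Y) = Y**2 + (Y*(7 + Y))*R = Y**2 + R*Y*(7 + Y))
1/(1/(875728 + c(G(-23, -1), -764)) + 1/(-844564)) = 1/(1/(875728 - 764*(-764 + 7*16 + 16*(-764))) + 1/(-844564)) = 1/(1/(875728 - 764*(-764 + 112 - 12224)) - 1/844564) = 1/(1/(875728 - 764*(-12876)) - 1/844564) = 1/(1/(875728 + 9837264) - 1/844564) = 1/(1/10712992 - 1/844564) = 1/(-2467107/2261951843872) = -2261951843872/2467107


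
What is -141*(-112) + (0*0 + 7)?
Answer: 15799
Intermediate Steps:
-141*(-112) + (0*0 + 7) = 15792 + (0 + 7) = 15792 + 7 = 15799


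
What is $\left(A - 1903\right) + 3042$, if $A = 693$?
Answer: $1832$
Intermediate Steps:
$\left(A - 1903\right) + 3042 = \left(693 - 1903\right) + 3042 = -1210 + 3042 = 1832$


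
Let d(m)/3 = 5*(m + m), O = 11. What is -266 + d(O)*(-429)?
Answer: -141836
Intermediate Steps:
d(m) = 30*m (d(m) = 3*(5*(m + m)) = 3*(5*(2*m)) = 3*(10*m) = 30*m)
-266 + d(O)*(-429) = -266 + (30*11)*(-429) = -266 + 330*(-429) = -266 - 141570 = -141836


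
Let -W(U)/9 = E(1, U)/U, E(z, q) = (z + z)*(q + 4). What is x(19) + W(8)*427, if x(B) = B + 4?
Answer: -11506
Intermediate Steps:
E(z, q) = 2*z*(4 + q) (E(z, q) = (2*z)*(4 + q) = 2*z*(4 + q))
W(U) = -9*(8 + 2*U)/U (W(U) = -9*2*1*(4 + U)/U = -9*(8 + 2*U)/U)
x(B) = 4 + B
x(19) + W(8)*427 = (4 + 19) + (-18 - 72/8)*427 = 23 + (-18 - 72*1/8)*427 = 23 + (-18 - 9)*427 = 23 - 27*427 = 23 - 11529 = -11506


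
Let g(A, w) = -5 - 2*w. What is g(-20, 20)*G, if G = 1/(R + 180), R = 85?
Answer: -9/53 ≈ -0.16981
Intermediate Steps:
G = 1/265 (G = 1/(85 + 180) = 1/265 ≈ 0.0037736)
g(-20, 20)*G = (-5 - 2*20)*(1/265) = (-5 - 40)*(1/265) = -45*1/265 = -9/53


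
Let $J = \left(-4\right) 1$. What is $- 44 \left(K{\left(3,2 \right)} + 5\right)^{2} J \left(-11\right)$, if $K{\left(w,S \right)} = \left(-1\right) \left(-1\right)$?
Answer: $-69696$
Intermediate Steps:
$J = -4$
$K{\left(w,S \right)} = 1$
$- 44 \left(K{\left(3,2 \right)} + 5\right)^{2} J \left(-11\right) = - 44 \left(1 + 5\right)^{2} \left(-4\right) \left(-11\right) = - 44 \cdot 6^{2} \left(-4\right) \left(-11\right) = - 44 \cdot 36 \left(-4\right) \left(-11\right) = \left(-44\right) \left(-144\right) \left(-11\right) = 6336 \left(-11\right) = -69696$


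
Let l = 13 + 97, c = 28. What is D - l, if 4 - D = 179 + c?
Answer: -313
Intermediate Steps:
l = 110
D = -203 (D = 4 - (179 + 28) = 4 - 1*207 = 4 - 207 = -203)
D - l = -203 - 1*110 = -203 - 110 = -313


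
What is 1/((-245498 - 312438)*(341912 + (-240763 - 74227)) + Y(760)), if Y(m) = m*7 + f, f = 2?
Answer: -1/15020747670 ≈ -6.6575e-11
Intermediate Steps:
Y(m) = 2 + 7*m (Y(m) = m*7 + 2 = 7*m + 2 = 2 + 7*m)
1/((-245498 - 312438)*(341912 + (-240763 - 74227)) + Y(760)) = 1/((-245498 - 312438)*(341912 + (-240763 - 74227)) + (2 + 7*760)) = 1/(-557936*(341912 - 314990) + (2 + 5320)) = 1/(-557936*26922 + 5322) = 1/(-15020752992 + 5322) = 1/(-15020747670) = -1/15020747670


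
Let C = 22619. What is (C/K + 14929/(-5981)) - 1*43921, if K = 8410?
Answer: -2209225792061/50300210 ≈ -43921.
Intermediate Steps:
(C/K + 14929/(-5981)) - 1*43921 = (22619/8410 + 14929/(-5981)) - 1*43921 = (22619*(1/8410) + 14929*(-1/5981)) - 43921 = (22619/8410 - 14929/5981) - 43921 = 9731349/50300210 - 43921 = -2209225792061/50300210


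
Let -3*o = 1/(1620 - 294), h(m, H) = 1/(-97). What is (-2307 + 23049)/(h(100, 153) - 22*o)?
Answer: -2000908143/461 ≈ -4.3404e+6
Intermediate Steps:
h(m, H) = -1/97
o = -1/3978 (o = -1/(3*(1620 - 294)) = -1/3/1326 = -1/3*1/1326 = -1/3978 ≈ -0.00025138)
(-2307 + 23049)/(h(100, 153) - 22*o) = (-2307 + 23049)/(-1/97 - 22*(-1/3978)) = 20742/(-1/97 + 11/1989) = 20742/(-922/192933) = 20742*(-192933/922) = -2000908143/461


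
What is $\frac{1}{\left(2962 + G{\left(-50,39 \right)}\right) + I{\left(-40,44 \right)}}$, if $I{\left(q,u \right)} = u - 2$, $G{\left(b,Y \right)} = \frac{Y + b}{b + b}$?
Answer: $\frac{100}{300411} \approx 0.00033288$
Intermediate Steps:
$G{\left(b,Y \right)} = \frac{Y + b}{2 b}$
$I{\left(q,u \right)} = -2 + u$
$\frac{1}{\left(2962 + G{\left(-50,39 \right)}\right) + I{\left(-40,44 \right)}} = \frac{1}{\left(2962 + \frac{39 - 50}{2 \left(-50\right)}\right) + \left(-2 + 44\right)} = \frac{1}{\left(2962 + \frac{1}{2} \left(- \frac{1}{50}\right) \left(-11\right)\right) + 42} = \frac{1}{\left(2962 + \frac{11}{100}\right) + 42} = \frac{1}{\frac{296211}{100} + 42} = \frac{1}{\frac{300411}{100}} = \frac{100}{300411}$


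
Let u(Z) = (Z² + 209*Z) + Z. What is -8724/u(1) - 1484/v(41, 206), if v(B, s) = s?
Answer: -1055134/21733 ≈ -48.550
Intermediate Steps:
u(Z) = Z² + 210*Z
-8724/u(1) - 1484/v(41, 206) = -8724/(210 + 1) - 1484/206 = -8724/(1*211) - 1484*1/206 = -8724/211 - 742/103 = -1055134/21733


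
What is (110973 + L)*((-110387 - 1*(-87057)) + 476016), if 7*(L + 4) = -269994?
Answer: 229416285254/7 ≈ 3.2774e+10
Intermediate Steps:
L = -270022/7 (L = -4 + (1/7)*(-269994) = -4 - 269994/7 = -270022/7 ≈ -38575.)
(110973 + L)*((-110387 - 1*(-87057)) + 476016) = (110973 - 270022/7)*((-110387 - 1*(-87057)) + 476016) = 506789*((-110387 + 87057) + 476016)/7 = 506789*(-23330 + 476016)/7 = (506789/7)*452686 = 229416285254/7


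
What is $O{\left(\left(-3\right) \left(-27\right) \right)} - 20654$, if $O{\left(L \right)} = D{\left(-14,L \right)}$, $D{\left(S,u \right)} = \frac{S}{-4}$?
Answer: $- \frac{41301}{2} \approx -20651.0$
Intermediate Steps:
$D{\left(S,u \right)} = - \frac{S}{4}$ ($D{\left(S,u \right)} = S \left(- \frac{1}{4}\right) = - \frac{S}{4}$)
$O{\left(L \right)} = \frac{7}{2}$ ($O{\left(L \right)} = \left(- \frac{1}{4}\right) \left(-14\right) = \frac{7}{2}$)
$O{\left(\left(-3\right) \left(-27\right) \right)} - 20654 = \frac{7}{2} - 20654 = - \frac{41301}{2}$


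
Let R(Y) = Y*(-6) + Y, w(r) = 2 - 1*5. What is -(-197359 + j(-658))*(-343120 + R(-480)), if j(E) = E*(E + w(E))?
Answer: 80947916880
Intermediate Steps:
w(r) = -3 (w(r) = 2 - 5 = -3)
R(Y) = -5*Y (R(Y) = -6*Y + Y = -5*Y)
j(E) = E*(-3 + E) (j(E) = E*(E - 3) = E*(-3 + E))
-(-197359 + j(-658))*(-343120 + R(-480)) = -(-197359 - 658*(-3 - 658))*(-343120 - 5*(-480)) = -(-197359 - 658*(-661))*(-343120 + 2400) = -(-197359 + 434938)*(-340720) = -237579*(-340720) = -1*(-80947916880) = 80947916880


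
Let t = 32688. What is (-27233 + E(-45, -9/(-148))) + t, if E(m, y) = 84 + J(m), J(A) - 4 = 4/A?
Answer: 249431/45 ≈ 5542.9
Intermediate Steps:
J(A) = 4 + 4/A
E(m, y) = 88 + 4/m (E(m, y) = 84 + (4 + 4/m) = 88 + 4/m)
(-27233 + E(-45, -9/(-148))) + t = (-27233 + (88 + 4/(-45))) + 32688 = (-27233 + (88 + 4*(-1/45))) + 32688 = (-27233 + (88 - 4/45)) + 32688 = (-27233 + 3956/45) + 32688 = -1221529/45 + 32688 = 249431/45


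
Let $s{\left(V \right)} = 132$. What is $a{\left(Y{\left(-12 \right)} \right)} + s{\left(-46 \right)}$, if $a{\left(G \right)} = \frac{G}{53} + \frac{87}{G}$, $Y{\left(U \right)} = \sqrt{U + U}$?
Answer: $132 - \frac{1529 i \sqrt{6}}{212} \approx 132.0 - 17.666 i$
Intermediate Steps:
$Y{\left(U \right)} = \sqrt{2} \sqrt{U}$ ($Y{\left(U \right)} = \sqrt{2 U} = \sqrt{2} \sqrt{U}$)
$a{\left(G \right)} = \frac{87}{G} + \frac{G}{53}$ ($a{\left(G \right)} = G \frac{1}{53} + \frac{87}{G} = \frac{G}{53} + \frac{87}{G} = \frac{87}{G} + \frac{G}{53}$)
$a{\left(Y{\left(-12 \right)} \right)} + s{\left(-46 \right)} = \left(\frac{87}{\sqrt{2} \sqrt{-12}} + \frac{\sqrt{2} \sqrt{-12}}{53}\right) + 132 = \left(\frac{87}{\sqrt{2} \cdot 2 i \sqrt{3}} + \frac{\sqrt{2} \cdot 2 i \sqrt{3}}{53}\right) + 132 = \left(\frac{87}{2 i \sqrt{6}} + \frac{2 i \sqrt{6}}{53}\right) + 132 = \left(87 \left(- \frac{i \sqrt{6}}{12}\right) + \frac{2 i \sqrt{6}}{53}\right) + 132 = \left(- \frac{29 i \sqrt{6}}{4} + \frac{2 i \sqrt{6}}{53}\right) + 132 = - \frac{1529 i \sqrt{6}}{212} + 132 = 132 - \frac{1529 i \sqrt{6}}{212}$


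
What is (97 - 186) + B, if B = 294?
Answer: 205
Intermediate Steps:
(97 - 186) + B = (97 - 186) + 294 = -89 + 294 = 205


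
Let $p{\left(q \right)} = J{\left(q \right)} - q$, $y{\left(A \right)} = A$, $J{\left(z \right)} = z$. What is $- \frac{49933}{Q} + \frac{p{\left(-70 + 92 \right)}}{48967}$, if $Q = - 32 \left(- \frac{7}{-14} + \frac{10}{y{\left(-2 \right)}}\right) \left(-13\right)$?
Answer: $\frac{3841}{144} \approx 26.674$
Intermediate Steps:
$p{\left(q \right)} = 0$ ($p{\left(q \right)} = q - q = 0$)
$Q = -1872$ ($Q = - 32 \left(- \frac{7}{-14} + \frac{10}{-2}\right) \left(-13\right) = - 32 \left(\left(-7\right) \left(- \frac{1}{14}\right) + 10 \left(- \frac{1}{2}\right)\right) \left(-13\right) = - 32 \left(\frac{1}{2} - 5\right) \left(-13\right) = \left(-32\right) \left(- \frac{9}{2}\right) \left(-13\right) = 144 \left(-13\right) = -1872$)
$- \frac{49933}{Q} + \frac{p{\left(-70 + 92 \right)}}{48967} = - \frac{49933}{-1872} + \frac{0}{48967} = \left(-49933\right) \left(- \frac{1}{1872}\right) + 0 \cdot \frac{1}{48967} = \frac{3841}{144} + 0 = \frac{3841}{144}$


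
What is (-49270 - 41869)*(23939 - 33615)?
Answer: 881860964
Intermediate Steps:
(-49270 - 41869)*(23939 - 33615) = -91139*(-9676) = 881860964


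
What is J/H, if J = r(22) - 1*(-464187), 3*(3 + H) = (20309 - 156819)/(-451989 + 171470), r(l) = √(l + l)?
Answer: -390639819159/2388161 - 1683114*√11/2388161 ≈ -1.6358e+5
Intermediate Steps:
r(l) = √2*√l (r(l) = √(2*l) = √2*√l)
H = -2388161/841557 (H = -3 + ((20309 - 156819)/(-451989 + 171470))/3 = -3 + (-136510/(-280519))/3 = -3 + (-136510*(-1/280519))/3 = -3 + (⅓)*(136510/280519) = -3 + 136510/841557 = -2388161/841557 ≈ -2.8378)
J = 464187 + 2*√11 (J = √2*√22 - 1*(-464187) = 2*√11 + 464187 = 464187 + 2*√11 ≈ 4.6419e+5)
J/H = (464187 + 2*√11)/(-2388161/841557) = (464187 + 2*√11)*(-841557/2388161) = -390639819159/2388161 - 1683114*√11/2388161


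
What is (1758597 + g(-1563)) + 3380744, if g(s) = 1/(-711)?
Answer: 3654071450/711 ≈ 5.1393e+6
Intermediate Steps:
g(s) = -1/711
(1758597 + g(-1563)) + 3380744 = (1758597 - 1/711) + 3380744 = 1250362466/711 + 3380744 = 3654071450/711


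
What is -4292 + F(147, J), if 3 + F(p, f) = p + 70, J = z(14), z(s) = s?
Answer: -4078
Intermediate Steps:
J = 14
F(p, f) = 67 + p (F(p, f) = -3 + (p + 70) = -3 + (70 + p) = 67 + p)
-4292 + F(147, J) = -4292 + (67 + 147) = -4292 + 214 = -4078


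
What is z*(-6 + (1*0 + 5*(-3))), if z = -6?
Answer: 126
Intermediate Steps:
z*(-6 + (1*0 + 5*(-3))) = -6*(-6 + (1*0 + 5*(-3))) = -6*(-6 + (0 - 15)) = -6*(-6 - 15) = -6*(-21) = 126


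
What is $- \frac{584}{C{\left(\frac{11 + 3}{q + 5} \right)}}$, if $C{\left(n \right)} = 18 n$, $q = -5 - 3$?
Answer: $\frac{146}{21} \approx 6.9524$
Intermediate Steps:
$q = -8$ ($q = -5 - 3 = -8$)
$- \frac{584}{C{\left(\frac{11 + 3}{q + 5} \right)}} = - \frac{584}{18 \frac{11 + 3}{-8 + 5}} = - \frac{584}{18 \frac{14}{-3}} = - \frac{584}{18 \cdot 14 \left(- \frac{1}{3}\right)} = - \frac{584}{18 \left(- \frac{14}{3}\right)} = - \frac{584}{-84} = \left(-584\right) \left(- \frac{1}{84}\right) = \frac{146}{21}$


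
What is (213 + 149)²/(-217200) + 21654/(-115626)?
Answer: -4570751/5781300 ≈ -0.79061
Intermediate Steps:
(213 + 149)²/(-217200) + 21654/(-115626) = 362²*(-1/217200) + 21654*(-1/115626) = 131044*(-1/217200) - 3609/19271 = -181/300 - 3609/19271 = -4570751/5781300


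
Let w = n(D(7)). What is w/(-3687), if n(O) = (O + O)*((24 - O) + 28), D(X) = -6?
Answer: 232/1229 ≈ 0.18877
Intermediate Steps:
n(O) = 2*O*(52 - O) (n(O) = (2*O)*(52 - O) = 2*O*(52 - O))
w = -696 (w = 2*(-6)*(52 - 1*(-6)) = 2*(-6)*(52 + 6) = 2*(-6)*58 = -696)
w/(-3687) = -696/(-3687) = -696*(-1/3687) = 232/1229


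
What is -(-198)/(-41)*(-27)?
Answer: 5346/41 ≈ 130.39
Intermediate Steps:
-(-198)/(-41)*(-27) = -(-198)*(-1)/41*(-27) = -22*9/41*(-27) = -198/41*(-27) = 5346/41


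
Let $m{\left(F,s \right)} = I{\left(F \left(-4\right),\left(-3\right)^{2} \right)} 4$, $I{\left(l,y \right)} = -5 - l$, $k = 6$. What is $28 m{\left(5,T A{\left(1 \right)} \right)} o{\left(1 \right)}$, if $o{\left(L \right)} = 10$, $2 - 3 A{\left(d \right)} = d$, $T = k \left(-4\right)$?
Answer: $16800$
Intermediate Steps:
$T = -24$ ($T = 6 \left(-4\right) = -24$)
$A{\left(d \right)} = \frac{2}{3} - \frac{d}{3}$
$m{\left(F,s \right)} = -20 + 16 F$ ($m{\left(F,s \right)} = \left(-5 - F \left(-4\right)\right) 4 = \left(-5 - - 4 F\right) 4 = \left(-5 + 4 F\right) 4 = -20 + 16 F$)
$28 m{\left(5,T A{\left(1 \right)} \right)} o{\left(1 \right)} = 28 \left(-20 + 16 \cdot 5\right) 10 = 28 \left(-20 + 80\right) 10 = 28 \cdot 60 \cdot 10 = 1680 \cdot 10 = 16800$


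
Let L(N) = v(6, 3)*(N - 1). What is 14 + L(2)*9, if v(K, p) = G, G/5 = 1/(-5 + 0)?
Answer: 5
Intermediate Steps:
G = -1 (G = 5/(-5 + 0) = 5/(-5) = 5*(-⅕) = -1)
v(K, p) = -1
L(N) = 1 - N (L(N) = -(N - 1) = -(-1 + N) = 1 - N)
14 + L(2)*9 = 14 + (1 - 1*2)*9 = 14 + (1 - 2)*9 = 14 - 1*9 = 14 - 9 = 5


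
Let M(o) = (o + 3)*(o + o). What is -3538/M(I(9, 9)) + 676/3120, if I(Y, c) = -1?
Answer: 53083/60 ≈ 884.72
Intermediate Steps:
M(o) = 2*o*(3 + o) (M(o) = (3 + o)*(2*o) = 2*o*(3 + o))
-3538/M(I(9, 9)) + 676/3120 = -3538*(-1/(2*(3 - 1))) + 676/3120 = -3538/(2*(-1)*2) + 676*(1/3120) = -3538/(-4) + 13/60 = -3538*(-1/4) + 13/60 = 1769/2 + 13/60 = 53083/60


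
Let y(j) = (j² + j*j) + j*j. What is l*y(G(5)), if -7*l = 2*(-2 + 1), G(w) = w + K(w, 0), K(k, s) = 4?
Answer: 486/7 ≈ 69.429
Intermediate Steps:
G(w) = 4 + w (G(w) = w + 4 = 4 + w)
l = 2/7 (l = -2*(-2 + 1)/7 = -2*(-1)/7 = -⅐*(-2) = 2/7 ≈ 0.28571)
y(j) = 3*j² (y(j) = (j² + j²) + j² = 2*j² + j² = 3*j²)
l*y(G(5)) = 2*(3*(4 + 5)²)/7 = 2*(3*9²)/7 = 2*(3*81)/7 = (2/7)*243 = 486/7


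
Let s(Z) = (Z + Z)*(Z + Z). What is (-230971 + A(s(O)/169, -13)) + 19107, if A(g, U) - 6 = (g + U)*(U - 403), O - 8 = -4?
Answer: -2685898/13 ≈ -2.0661e+5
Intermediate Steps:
O = 4 (O = 8 - 4 = 4)
s(Z) = 4*Z² (s(Z) = (2*Z)*(2*Z) = 4*Z²)
A(g, U) = 6 + (-403 + U)*(U + g) (A(g, U) = 6 + (g + U)*(U - 403) = 6 + (U + g)*(-403 + U) = 6 + (-403 + U)*(U + g))
(-230971 + A(s(O)/169, -13)) + 19107 = (-230971 + (6 + (-13)² - 403*(-13) - 403*4*4²/169 - 13*4*4²/169)) + 19107 = (-230971 + (6 + 169 + 5239 - 403*4*16/169 - 13*4*16/169)) + 19107 = (-230971 + (6 + 169 + 5239 - 25792/169 - 832/169)) + 19107 = (-230971 + (6 + 169 + 5239 - 403*64/169 - 13*64/169)) + 19107 = (-230971 + (6 + 169 + 5239 - 1984/13 - 64/13)) + 19107 = (-230971 + 68334/13) + 19107 = -2934289/13 + 19107 = -2685898/13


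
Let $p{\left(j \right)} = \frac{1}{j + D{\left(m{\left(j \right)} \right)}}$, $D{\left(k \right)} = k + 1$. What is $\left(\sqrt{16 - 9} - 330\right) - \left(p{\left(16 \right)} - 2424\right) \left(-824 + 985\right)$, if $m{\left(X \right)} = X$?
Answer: $\frac{12867661}{33} + \sqrt{7} \approx 3.8993 \cdot 10^{5}$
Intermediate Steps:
$D{\left(k \right)} = 1 + k$
$p{\left(j \right)} = \frac{1}{1 + 2 j}$ ($p{\left(j \right)} = \frac{1}{j + \left(1 + j\right)} = \frac{1}{1 + 2 j}$)
$\left(\sqrt{16 - 9} - 330\right) - \left(p{\left(16 \right)} - 2424\right) \left(-824 + 985\right) = \left(\sqrt{16 - 9} - 330\right) - \left(\frac{1}{1 + 2 \cdot 16} - 2424\right) \left(-824 + 985\right) = \left(\sqrt{7} - 330\right) - \left(\frac{1}{1 + 32} - 2424\right) 161 = \left(-330 + \sqrt{7}\right) - \left(\frac{1}{33} - 2424\right) 161 = \left(-330 + \sqrt{7}\right) - \left(- \frac{79991}{33}\right) 161 = \left(-330 + \sqrt{7}\right) - - \frac{12878551}{33} = \left(-330 + \sqrt{7}\right) + \frac{12878551}{33} = \frac{12867661}{33} + \sqrt{7}$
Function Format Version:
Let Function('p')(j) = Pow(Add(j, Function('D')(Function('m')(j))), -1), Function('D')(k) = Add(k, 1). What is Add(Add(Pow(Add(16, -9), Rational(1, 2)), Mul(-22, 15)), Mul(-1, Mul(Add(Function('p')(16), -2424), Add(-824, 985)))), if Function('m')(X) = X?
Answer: Add(Rational(12867661, 33), Pow(7, Rational(1, 2))) ≈ 3.8993e+5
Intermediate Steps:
Function('D')(k) = Add(1, k)
Function('p')(j) = Pow(Add(1, Mul(2, j)), -1) (Function('p')(j) = Pow(Add(j, Add(1, j)), -1) = Pow(Add(1, Mul(2, j)), -1))
Add(Add(Pow(Add(16, -9), Rational(1, 2)), Mul(-22, 15)), Mul(-1, Mul(Add(Function('p')(16), -2424), Add(-824, 985)))) = Add(Add(Pow(Add(16, -9), Rational(1, 2)), Mul(-22, 15)), Mul(-1, Mul(Add(Pow(Add(1, Mul(2, 16)), -1), -2424), Add(-824, 985)))) = Add(Add(Pow(7, Rational(1, 2)), -330), Mul(-1, Mul(Add(Pow(Add(1, 32), -1), -2424), 161))) = Add(Add(-330, Pow(7, Rational(1, 2))), Mul(-1, Mul(Add(Pow(33, -1), -2424), 161))) = Add(Add(-330, Pow(7, Rational(1, 2))), Mul(-1, Mul(Add(Rational(1, 33), -2424), 161))) = Add(Add(-330, Pow(7, Rational(1, 2))), Mul(-1, Mul(Rational(-79991, 33), 161))) = Add(Add(-330, Pow(7, Rational(1, 2))), Mul(-1, Rational(-12878551, 33))) = Add(Add(-330, Pow(7, Rational(1, 2))), Rational(12878551, 33)) = Add(Rational(12867661, 33), Pow(7, Rational(1, 2)))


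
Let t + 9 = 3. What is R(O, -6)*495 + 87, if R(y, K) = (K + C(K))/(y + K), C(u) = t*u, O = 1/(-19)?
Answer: -54429/23 ≈ -2366.5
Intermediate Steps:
O = -1/19 ≈ -0.052632
t = -6 (t = -9 + 3 = -6)
C(u) = -6*u
R(y, K) = -5*K/(K + y) (R(y, K) = (K - 6*K)/(y + K) = (-5*K)/(K + y) = -5*K/(K + y))
R(O, -6)*495 + 87 = -5*(-6)/(-6 - 1/19)*495 + 87 = -5*(-6)/(-115/19)*495 + 87 = -5*(-6)*(-19/115)*495 + 87 = -114/23*495 + 87 = -56430/23 + 87 = -54429/23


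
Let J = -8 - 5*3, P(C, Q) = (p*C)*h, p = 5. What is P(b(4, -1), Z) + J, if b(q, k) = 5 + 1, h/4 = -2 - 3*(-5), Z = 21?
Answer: 1537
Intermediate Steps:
h = 52 (h = 4*(-2 - 3*(-5)) = 4*(-2 + 15) = 4*13 = 52)
b(q, k) = 6
P(C, Q) = 260*C (P(C, Q) = (5*C)*52 = 260*C)
J = -23 (J = -8 - 15 = -23)
P(b(4, -1), Z) + J = 260*6 - 23 = 1560 - 23 = 1537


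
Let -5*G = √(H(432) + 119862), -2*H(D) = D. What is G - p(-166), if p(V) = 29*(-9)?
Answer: 261 - 51*√46/5 ≈ 191.82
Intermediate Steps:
H(D) = -D/2
p(V) = -261
G = -51*√46/5 (G = -√(-½*432 + 119862)/5 = -√(-216 + 119862)/5 = -51*√46/5 ≈ -69.180)
G - p(-166) = -51*√46/5 - 1*(-261) = -51*√46/5 + 261 = 261 - 51*√46/5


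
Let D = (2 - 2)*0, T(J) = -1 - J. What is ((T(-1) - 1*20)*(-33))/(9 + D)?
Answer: 220/3 ≈ 73.333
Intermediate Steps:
D = 0 (D = 0*0 = 0)
((T(-1) - 1*20)*(-33))/(9 + D) = (((-1 - 1*(-1)) - 1*20)*(-33))/(9 + 0) = (((-1 + 1) - 20)*(-33))/9 = ((0 - 20)*(-33))*(⅑) = -20*(-33)*(⅑) = 660*(⅑) = 220/3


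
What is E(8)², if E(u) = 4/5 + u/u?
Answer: 81/25 ≈ 3.2400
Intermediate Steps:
E(u) = 9/5 (E(u) = 4*(⅕) + 1 = ⅘ + 1 = 9/5)
E(8)² = (9/5)² = 81/25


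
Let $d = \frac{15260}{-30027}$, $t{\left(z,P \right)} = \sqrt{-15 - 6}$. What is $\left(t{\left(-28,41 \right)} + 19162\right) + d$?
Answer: $\frac{575362114}{30027} + i \sqrt{21} \approx 19162.0 + 4.5826 i$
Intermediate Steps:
$t{\left(z,P \right)} = i \sqrt{21}$ ($t{\left(z,P \right)} = \sqrt{-21} = i \sqrt{21}$)
$d = - \frac{15260}{30027}$ ($d = 15260 \left(- \frac{1}{30027}\right) = - \frac{15260}{30027} \approx -0.50821$)
$\left(t{\left(-28,41 \right)} + 19162\right) + d = \left(i \sqrt{21} + 19162\right) - \frac{15260}{30027} = \left(19162 + i \sqrt{21}\right) - \frac{15260}{30027} = \frac{575362114}{30027} + i \sqrt{21}$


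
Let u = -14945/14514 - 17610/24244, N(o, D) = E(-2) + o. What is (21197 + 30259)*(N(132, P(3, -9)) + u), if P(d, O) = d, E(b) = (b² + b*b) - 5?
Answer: 100522582837760/14661559 ≈ 6.8562e+6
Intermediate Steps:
E(b) = -5 + 2*b² (E(b) = (b² + b²) - 5 = 2*b² - 5 = -5 + 2*b²)
N(o, D) = 3 + o (N(o, D) = (-5 + 2*(-2)²) + o = (-5 + 2*4) + o = (-5 + 8) + o = 3 + o)
u = -77239765/43984677 (u = -14945*1/14514 - 17610*1/24244 = -14945/14514 - 8805/12122 = -77239765/43984677 ≈ -1.7561)
(21197 + 30259)*(N(132, P(3, -9)) + u) = (21197 + 30259)*((3 + 132) - 77239765/43984677) = 51456*(135 - 77239765/43984677) = 51456*(5860691630/43984677) = 100522582837760/14661559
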